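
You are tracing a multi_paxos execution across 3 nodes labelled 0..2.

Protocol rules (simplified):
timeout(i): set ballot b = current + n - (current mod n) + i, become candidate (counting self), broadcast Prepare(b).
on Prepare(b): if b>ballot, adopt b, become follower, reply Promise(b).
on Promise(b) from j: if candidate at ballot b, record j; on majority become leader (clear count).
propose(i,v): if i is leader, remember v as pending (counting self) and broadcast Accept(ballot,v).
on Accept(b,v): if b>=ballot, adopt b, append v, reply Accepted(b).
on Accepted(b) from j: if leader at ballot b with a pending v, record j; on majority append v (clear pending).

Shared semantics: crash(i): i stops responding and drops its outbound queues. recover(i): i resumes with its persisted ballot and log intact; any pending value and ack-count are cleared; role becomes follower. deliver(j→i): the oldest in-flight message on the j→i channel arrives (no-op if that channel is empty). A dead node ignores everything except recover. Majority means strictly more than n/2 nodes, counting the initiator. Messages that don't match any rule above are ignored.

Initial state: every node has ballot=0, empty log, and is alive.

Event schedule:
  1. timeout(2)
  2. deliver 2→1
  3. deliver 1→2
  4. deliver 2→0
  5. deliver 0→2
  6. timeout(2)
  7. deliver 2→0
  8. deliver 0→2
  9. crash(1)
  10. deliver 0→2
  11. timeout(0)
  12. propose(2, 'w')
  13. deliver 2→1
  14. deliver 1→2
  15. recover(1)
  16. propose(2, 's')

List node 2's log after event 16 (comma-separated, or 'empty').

[1] timeout(2) → N2(cand b5 [-])
[2] deliver 2→1 → N1(foll b5 [-])
[3] deliver 1→2 → N2(lead b5 [-])
[4] deliver 2→0 → N0(foll b5 [-])
[5] deliver 0→2 → ∅
[6] timeout(2) → N2(cand b8 [-])
[7] deliver 2→0 → N0(foll b8 [-])
[8] deliver 0→2 → N2(lead b8 [-])
[9] crash(1) → N1(✗foll b5 [-])
[10] deliver 0→2 → ∅
[11] timeout(0) → N0(cand b9 [-])
[12] propose(2,'w') → ∅
[13] deliver 2→1 → ∅
[14] deliver 1→2 → ∅
[15] recover(1) → N1(foll b5 [-])
[16] propose(2,'s') → ∅

empty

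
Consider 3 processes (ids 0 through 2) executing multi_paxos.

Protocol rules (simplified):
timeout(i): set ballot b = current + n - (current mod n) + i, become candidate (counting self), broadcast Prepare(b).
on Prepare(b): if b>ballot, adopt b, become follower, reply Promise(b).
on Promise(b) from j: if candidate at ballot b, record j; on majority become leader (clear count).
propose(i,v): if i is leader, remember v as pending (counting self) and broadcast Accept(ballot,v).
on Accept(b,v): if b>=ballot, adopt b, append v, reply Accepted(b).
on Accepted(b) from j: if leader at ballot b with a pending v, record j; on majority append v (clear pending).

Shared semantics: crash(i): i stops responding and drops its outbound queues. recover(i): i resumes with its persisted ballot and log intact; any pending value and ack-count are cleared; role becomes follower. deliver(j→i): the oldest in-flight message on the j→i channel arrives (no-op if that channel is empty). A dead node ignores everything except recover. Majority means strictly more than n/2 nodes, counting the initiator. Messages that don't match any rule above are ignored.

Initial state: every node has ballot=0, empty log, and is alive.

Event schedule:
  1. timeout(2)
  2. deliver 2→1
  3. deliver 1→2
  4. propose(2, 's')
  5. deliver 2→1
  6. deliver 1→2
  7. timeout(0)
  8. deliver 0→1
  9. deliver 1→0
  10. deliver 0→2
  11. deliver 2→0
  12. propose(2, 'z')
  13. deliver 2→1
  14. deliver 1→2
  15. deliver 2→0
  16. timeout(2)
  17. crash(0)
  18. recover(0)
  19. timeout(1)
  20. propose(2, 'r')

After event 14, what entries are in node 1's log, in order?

s,z

e1 timeout(2): 2[cand,b=5,-]
e2 deliver 2→1: 1[foll,b=5,-]
e3 deliver 1→2: 2[lead,b=5,-]
e4 propose(2,'s'): ·
e5 deliver 2→1: 1[foll,b=5,s]
e6 deliver 1→2: 2[lead,b=5,s]
e7 timeout(0): 0[cand,b=3,-]
e8 deliver 0→1: ·
e9 deliver 1→0: ·
e10 deliver 0→2: ·
e11 deliver 2→0: 0[foll,b=5,-]
e12 propose(2,'z'): ·
e13 deliver 2→1: 1[foll,b=5,s,z]
e14 deliver 1→2: 2[lead,b=5,s,z]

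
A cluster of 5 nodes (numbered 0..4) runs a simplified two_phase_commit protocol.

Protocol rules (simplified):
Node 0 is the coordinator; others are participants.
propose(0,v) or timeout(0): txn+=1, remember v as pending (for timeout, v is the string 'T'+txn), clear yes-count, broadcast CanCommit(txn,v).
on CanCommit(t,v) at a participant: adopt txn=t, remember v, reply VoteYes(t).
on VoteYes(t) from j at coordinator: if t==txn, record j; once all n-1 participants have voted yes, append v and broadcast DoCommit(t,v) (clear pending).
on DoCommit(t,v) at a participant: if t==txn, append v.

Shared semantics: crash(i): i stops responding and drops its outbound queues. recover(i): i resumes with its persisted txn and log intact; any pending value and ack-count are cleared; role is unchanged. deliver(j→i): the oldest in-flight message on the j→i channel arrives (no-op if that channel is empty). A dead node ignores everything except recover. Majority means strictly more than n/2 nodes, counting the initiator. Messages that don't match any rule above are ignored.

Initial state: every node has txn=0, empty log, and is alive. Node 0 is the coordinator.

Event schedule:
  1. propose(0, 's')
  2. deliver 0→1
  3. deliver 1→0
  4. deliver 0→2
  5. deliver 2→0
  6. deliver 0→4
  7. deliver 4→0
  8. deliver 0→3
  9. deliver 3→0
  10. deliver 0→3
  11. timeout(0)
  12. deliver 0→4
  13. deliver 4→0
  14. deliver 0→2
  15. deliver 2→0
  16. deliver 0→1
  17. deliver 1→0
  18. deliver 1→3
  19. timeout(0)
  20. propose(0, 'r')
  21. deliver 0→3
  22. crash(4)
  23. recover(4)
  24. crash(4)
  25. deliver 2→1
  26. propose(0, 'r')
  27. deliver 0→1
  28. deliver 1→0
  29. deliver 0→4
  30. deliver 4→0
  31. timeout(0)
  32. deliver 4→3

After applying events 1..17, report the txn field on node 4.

1

1. propose(0,'s'):  <0:coor t1 ->
2. deliver 0→1:  <1:part t1 ->
3. deliver 1→0:  nop
4. deliver 0→2:  <2:part t1 ->
5. deliver 2→0:  nop
6. deliver 0→4:  <4:part t1 ->
7. deliver 4→0:  nop
8. deliver 0→3:  <3:part t1 ->
9. deliver 3→0:  <0:coor t1 s>
10. deliver 0→3:  <3:part t1 s>
11. timeout(0):  <0:coor t2 s>
12. deliver 0→4:  <4:part t1 s>
13. deliver 4→0:  nop
14. deliver 0→2:  <2:part t1 s>
15. deliver 2→0:  nop
16. deliver 0→1:  <1:part t1 s>
17. deliver 1→0:  nop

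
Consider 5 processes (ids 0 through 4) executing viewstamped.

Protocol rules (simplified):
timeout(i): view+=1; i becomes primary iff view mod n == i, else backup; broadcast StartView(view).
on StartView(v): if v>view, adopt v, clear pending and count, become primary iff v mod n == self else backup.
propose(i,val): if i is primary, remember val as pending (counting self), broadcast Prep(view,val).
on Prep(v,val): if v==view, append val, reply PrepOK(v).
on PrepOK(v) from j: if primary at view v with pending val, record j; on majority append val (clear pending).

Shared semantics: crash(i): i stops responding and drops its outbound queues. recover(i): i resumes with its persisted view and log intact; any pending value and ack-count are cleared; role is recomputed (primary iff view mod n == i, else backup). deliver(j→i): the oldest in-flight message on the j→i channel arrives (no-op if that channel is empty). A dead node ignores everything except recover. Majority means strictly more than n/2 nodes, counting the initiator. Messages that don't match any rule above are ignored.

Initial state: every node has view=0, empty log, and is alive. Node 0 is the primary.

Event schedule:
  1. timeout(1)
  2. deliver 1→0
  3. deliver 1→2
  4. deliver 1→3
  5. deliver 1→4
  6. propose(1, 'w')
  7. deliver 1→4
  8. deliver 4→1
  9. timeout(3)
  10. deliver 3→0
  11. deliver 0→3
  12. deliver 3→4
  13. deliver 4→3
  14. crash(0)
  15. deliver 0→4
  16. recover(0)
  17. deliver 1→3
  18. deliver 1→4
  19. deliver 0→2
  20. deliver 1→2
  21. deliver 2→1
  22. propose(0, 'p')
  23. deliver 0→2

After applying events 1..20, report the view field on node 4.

2

step 1 timeout(1): 1={prim,v=1,log=-}
step 2 deliver 1→0: 0={back,v=1,log=-}
step 3 deliver 1→2: 2={back,v=1,log=-}
step 4 deliver 1→3: 3={back,v=1,log=-}
step 5 deliver 1→4: 4={back,v=1,log=-}
step 6 propose(1,'w'): —
step 7 deliver 1→4: 4={back,v=1,log=w}
step 8 deliver 4→1: —
step 9 timeout(3): 3={back,v=2,log=-}
step 10 deliver 3→0: 0={back,v=2,log=-}
step 11 deliver 0→3: —
step 12 deliver 3→4: 4={back,v=2,log=w}
step 13 deliver 4→3: —
step 14 crash(0): 0={✗back,v=2,log=-}
step 15 deliver 0→4: —
step 16 recover(0): 0={back,v=2,log=-}
step 17 deliver 1→3: —
step 18 deliver 1→4: —
step 19 deliver 0→2: —
step 20 deliver 1→2: 2={back,v=1,log=w}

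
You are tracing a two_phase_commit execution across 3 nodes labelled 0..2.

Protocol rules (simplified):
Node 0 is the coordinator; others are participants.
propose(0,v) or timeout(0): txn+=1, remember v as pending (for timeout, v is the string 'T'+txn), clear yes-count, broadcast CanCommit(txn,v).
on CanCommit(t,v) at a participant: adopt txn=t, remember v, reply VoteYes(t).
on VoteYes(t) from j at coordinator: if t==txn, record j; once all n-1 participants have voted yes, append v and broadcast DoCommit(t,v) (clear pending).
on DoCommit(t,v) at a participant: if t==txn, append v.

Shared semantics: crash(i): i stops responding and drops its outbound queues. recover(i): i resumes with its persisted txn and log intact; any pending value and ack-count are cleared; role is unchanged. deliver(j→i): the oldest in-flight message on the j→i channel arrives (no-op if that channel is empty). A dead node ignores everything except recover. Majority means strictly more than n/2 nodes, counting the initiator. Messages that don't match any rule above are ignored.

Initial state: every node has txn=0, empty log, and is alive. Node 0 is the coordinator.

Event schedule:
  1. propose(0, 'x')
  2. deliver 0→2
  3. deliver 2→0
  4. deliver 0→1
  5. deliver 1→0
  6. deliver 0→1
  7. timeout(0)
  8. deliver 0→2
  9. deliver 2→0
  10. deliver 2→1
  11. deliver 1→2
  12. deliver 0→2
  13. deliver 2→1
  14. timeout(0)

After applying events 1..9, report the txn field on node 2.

step 1 propose(0,'x'): 0={coor,t=1,log=-}
step 2 deliver 0→2: 2={part,t=1,log=-}
step 3 deliver 2→0: —
step 4 deliver 0→1: 1={part,t=1,log=-}
step 5 deliver 1→0: 0={coor,t=1,log=x}
step 6 deliver 0→1: 1={part,t=1,log=x}
step 7 timeout(0): 0={coor,t=2,log=x}
step 8 deliver 0→2: 2={part,t=1,log=x}
step 9 deliver 2→0: —

1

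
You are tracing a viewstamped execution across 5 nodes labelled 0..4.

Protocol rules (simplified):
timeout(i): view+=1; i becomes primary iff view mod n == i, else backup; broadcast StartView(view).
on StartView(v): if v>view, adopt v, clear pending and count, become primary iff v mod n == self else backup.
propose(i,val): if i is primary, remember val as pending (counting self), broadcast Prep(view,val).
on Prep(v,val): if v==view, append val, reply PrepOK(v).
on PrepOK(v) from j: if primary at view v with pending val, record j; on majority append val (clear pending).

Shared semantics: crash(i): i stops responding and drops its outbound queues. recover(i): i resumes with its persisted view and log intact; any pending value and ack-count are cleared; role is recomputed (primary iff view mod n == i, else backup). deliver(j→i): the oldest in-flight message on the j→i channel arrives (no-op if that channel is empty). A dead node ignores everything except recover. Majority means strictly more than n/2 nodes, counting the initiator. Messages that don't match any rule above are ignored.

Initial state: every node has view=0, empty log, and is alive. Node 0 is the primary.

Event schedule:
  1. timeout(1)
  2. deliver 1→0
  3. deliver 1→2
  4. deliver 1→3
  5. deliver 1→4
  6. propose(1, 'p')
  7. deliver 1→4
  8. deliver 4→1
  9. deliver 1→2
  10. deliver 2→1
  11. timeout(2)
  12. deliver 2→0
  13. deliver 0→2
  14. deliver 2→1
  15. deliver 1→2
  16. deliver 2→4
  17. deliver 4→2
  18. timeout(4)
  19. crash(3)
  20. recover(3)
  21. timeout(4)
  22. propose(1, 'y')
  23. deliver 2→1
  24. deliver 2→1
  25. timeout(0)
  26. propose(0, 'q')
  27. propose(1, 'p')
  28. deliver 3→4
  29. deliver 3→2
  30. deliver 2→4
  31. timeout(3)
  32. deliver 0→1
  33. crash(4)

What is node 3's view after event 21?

1. timeout(1):  <1:prim v1 ->
2. deliver 1→0:  <0:back v1 ->
3. deliver 1→2:  <2:back v1 ->
4. deliver 1→3:  <3:back v1 ->
5. deliver 1→4:  <4:back v1 ->
6. propose(1,'p'):  nop
7. deliver 1→4:  <4:back v1 p>
8. deliver 4→1:  nop
9. deliver 1→2:  <2:back v1 p>
10. deliver 2→1:  <1:prim v1 p>
11. timeout(2):  <2:prim v2 p>
12. deliver 2→0:  <0:back v2 ->
13. deliver 0→2:  nop
14. deliver 2→1:  <1:back v2 p>
15. deliver 1→2:  nop
16. deliver 2→4:  <4:back v2 p>
17. deliver 4→2:  nop
18. timeout(4):  <4:back v3 p>
19. crash(3):  <3:✗back v1 ->
20. recover(3):  <3:back v1 ->
21. timeout(4):  <4:prim v4 p>

1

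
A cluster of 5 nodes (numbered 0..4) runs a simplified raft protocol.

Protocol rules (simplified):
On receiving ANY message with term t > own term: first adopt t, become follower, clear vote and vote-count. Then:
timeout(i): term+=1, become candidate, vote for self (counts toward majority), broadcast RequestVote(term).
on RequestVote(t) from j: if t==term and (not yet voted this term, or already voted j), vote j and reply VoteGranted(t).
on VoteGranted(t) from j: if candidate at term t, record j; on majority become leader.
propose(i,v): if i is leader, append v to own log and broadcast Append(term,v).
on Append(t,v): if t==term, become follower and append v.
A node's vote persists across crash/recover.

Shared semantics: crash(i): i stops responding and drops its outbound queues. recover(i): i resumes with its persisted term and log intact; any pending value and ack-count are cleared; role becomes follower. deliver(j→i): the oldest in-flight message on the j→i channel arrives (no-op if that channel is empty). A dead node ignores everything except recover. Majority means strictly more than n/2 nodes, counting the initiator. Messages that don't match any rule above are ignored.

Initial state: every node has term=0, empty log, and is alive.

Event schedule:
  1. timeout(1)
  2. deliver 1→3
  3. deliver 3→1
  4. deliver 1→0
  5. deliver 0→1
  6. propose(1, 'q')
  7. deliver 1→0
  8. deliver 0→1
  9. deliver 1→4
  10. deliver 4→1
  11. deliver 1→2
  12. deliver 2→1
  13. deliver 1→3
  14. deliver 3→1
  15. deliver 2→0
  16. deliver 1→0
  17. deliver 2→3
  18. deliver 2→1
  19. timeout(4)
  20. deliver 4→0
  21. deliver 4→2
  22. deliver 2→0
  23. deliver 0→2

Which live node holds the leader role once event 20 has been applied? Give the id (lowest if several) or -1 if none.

[1] timeout(1) → N1(cand t1 [-])
[2] deliver 1→3 → N3(foll t1 [-])
[3] deliver 3→1 → ∅
[4] deliver 1→0 → N0(foll t1 [-])
[5] deliver 0→1 → N1(lead t1 [-])
[6] propose(1,'q') → N1(lead t1 [q])
[7] deliver 1→0 → N0(foll t1 [q])
[8] deliver 0→1 → ∅
[9] deliver 1→4 → N4(foll t1 [-])
[10] deliver 4→1 → ∅
[11] deliver 1→2 → N2(foll t1 [-])
[12] deliver 2→1 → ∅
[13] deliver 1→3 → N3(foll t1 [q])
[14] deliver 3→1 → ∅
[15] deliver 2→0 → ∅
[16] deliver 1→0 → ∅
[17] deliver 2→3 → ∅
[18] deliver 2→1 → ∅
[19] timeout(4) → N4(cand t2 [-])
[20] deliver 4→0 → N0(foll t2 [q])

1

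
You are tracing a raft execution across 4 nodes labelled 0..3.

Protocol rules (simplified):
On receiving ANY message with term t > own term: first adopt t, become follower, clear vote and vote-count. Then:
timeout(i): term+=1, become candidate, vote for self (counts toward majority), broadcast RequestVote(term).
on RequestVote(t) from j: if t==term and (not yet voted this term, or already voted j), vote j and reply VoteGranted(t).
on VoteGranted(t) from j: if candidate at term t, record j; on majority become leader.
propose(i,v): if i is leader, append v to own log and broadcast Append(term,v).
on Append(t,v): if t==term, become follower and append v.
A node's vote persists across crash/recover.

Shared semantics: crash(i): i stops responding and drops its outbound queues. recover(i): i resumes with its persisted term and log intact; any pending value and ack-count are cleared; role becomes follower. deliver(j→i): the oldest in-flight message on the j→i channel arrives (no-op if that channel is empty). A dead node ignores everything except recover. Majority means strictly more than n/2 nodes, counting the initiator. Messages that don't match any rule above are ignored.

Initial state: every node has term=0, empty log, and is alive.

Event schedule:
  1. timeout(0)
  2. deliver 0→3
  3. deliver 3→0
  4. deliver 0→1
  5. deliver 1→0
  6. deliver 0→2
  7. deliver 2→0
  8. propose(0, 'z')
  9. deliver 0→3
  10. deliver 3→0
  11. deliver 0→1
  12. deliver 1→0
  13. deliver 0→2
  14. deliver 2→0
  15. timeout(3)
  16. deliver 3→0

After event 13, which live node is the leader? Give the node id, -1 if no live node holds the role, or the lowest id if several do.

0

after 1 — timeout(0): n0:cand/t1/[-]
after 2 — deliver 0→3: n3:foll/t1/[-]
after 3 — deliver 3→0: ·
after 4 — deliver 0→1: n1:foll/t1/[-]
after 5 — deliver 1→0: n0:lead/t1/[-]
after 6 — deliver 0→2: n2:foll/t1/[-]
after 7 — deliver 2→0: ·
after 8 — propose(0,'z'): n0:lead/t1/[z]
after 9 — deliver 0→3: n3:foll/t1/[z]
after 10 — deliver 3→0: ·
after 11 — deliver 0→1: n1:foll/t1/[z]
after 12 — deliver 1→0: ·
after 13 — deliver 0→2: n2:foll/t1/[z]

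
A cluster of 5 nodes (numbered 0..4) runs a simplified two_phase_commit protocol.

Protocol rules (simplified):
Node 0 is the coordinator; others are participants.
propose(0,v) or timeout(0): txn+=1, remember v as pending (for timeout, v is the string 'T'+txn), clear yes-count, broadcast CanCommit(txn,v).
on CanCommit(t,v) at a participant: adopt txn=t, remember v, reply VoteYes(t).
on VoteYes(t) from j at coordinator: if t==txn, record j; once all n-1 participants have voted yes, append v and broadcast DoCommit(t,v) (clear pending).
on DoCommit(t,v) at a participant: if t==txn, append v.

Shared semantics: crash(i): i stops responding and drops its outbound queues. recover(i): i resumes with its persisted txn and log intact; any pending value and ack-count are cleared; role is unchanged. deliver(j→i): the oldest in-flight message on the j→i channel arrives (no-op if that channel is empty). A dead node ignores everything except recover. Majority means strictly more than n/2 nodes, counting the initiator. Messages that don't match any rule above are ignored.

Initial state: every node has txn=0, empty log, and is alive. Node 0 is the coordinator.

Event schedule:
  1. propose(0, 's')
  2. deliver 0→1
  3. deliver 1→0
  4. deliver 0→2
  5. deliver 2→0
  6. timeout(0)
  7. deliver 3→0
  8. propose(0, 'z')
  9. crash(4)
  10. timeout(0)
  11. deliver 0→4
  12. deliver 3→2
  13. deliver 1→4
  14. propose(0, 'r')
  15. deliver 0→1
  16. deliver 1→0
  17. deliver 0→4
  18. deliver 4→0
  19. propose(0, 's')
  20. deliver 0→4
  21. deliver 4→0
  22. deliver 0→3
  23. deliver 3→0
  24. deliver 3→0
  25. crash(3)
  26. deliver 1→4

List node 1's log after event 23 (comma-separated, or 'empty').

empty

step 1 propose(0,'s'): 0={coor,t=1,log=-}
step 2 deliver 0→1: 1={part,t=1,log=-}
step 3 deliver 1→0: —
step 4 deliver 0→2: 2={part,t=1,log=-}
step 5 deliver 2→0: —
step 6 timeout(0): 0={coor,t=2,log=-}
step 7 deliver 3→0: —
step 8 propose(0,'z'): 0={coor,t=3,log=-}
step 9 crash(4): 4={✗part,t=0,log=-}
step 10 timeout(0): 0={coor,t=4,log=-}
step 11 deliver 0→4: —
step 12 deliver 3→2: —
step 13 deliver 1→4: —
step 14 propose(0,'r'): 0={coor,t=5,log=-}
step 15 deliver 0→1: 1={part,t=2,log=-}
step 16 deliver 1→0: —
step 17 deliver 0→4: —
step 18 deliver 4→0: —
step 19 propose(0,'s'): 0={coor,t=6,log=-}
step 20 deliver 0→4: —
step 21 deliver 4→0: —
step 22 deliver 0→3: 3={part,t=1,log=-}
step 23 deliver 3→0: —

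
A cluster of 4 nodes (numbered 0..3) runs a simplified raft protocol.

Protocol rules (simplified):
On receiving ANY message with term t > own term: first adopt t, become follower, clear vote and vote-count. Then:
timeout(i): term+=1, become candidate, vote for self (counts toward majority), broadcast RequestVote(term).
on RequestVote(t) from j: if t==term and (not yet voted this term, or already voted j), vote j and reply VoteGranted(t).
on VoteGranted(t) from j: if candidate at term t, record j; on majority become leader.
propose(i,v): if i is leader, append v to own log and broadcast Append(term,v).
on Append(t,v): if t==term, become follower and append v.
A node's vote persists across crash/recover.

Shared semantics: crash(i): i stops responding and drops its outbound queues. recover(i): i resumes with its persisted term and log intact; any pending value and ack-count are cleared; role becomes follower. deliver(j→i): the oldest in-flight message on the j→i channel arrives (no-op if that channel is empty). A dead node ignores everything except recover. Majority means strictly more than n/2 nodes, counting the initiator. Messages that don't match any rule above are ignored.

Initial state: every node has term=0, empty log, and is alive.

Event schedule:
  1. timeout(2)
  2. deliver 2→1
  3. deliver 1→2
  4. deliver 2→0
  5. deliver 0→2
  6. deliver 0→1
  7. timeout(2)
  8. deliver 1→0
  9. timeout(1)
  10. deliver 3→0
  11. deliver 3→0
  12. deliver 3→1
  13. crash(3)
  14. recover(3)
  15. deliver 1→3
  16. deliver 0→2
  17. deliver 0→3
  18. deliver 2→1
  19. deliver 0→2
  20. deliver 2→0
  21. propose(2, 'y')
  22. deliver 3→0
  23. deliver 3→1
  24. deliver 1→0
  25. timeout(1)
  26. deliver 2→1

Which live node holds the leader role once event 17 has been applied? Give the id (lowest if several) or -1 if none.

-1

1. timeout(2):  <2:cand t1 ->
2. deliver 2→1:  <1:foll t1 ->
3. deliver 1→2:  nop
4. deliver 2→0:  <0:foll t1 ->
5. deliver 0→2:  <2:lead t1 ->
6. deliver 0→1:  nop
7. timeout(2):  <2:cand t2 ->
8. deliver 1→0:  nop
9. timeout(1):  <1:cand t2 ->
10. deliver 3→0:  nop
11. deliver 3→0:  nop
12. deliver 3→1:  nop
13. crash(3):  <3:✗foll t0 ->
14. recover(3):  <3:foll t0 ->
15. deliver 1→3:  <3:foll t2 ->
16. deliver 0→2:  nop
17. deliver 0→3:  nop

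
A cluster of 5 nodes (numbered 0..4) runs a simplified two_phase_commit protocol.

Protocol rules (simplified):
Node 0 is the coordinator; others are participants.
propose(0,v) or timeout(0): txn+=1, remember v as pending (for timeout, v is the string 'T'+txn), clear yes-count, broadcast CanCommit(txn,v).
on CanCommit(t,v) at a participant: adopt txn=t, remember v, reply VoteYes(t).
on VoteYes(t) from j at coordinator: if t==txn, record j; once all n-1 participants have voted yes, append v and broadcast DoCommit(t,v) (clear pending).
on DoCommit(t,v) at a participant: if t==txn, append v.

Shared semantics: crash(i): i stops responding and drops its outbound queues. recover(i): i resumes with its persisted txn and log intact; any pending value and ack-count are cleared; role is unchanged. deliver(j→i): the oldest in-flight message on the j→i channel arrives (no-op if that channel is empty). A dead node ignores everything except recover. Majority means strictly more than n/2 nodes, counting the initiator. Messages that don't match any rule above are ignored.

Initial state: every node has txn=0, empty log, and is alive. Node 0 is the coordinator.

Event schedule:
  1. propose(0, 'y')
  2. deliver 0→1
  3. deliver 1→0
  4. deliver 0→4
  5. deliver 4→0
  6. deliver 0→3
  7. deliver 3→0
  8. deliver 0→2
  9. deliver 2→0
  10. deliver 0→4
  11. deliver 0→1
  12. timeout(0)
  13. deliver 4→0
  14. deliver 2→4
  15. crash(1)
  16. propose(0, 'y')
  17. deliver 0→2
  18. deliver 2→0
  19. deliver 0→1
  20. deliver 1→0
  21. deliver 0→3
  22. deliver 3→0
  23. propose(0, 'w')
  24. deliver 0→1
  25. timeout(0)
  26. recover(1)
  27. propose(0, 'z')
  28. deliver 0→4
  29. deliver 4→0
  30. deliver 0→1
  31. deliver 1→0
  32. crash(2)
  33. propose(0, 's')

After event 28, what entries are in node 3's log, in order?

y

[1] propose(0,'y') → N0(coor t1 [-])
[2] deliver 0→1 → N1(part t1 [-])
[3] deliver 1→0 → ∅
[4] deliver 0→4 → N4(part t1 [-])
[5] deliver 4→0 → ∅
[6] deliver 0→3 → N3(part t1 [-])
[7] deliver 3→0 → ∅
[8] deliver 0→2 → N2(part t1 [-])
[9] deliver 2→0 → N0(coor t1 [y])
[10] deliver 0→4 → N4(part t1 [y])
[11] deliver 0→1 → N1(part t1 [y])
[12] timeout(0) → N0(coor t2 [y])
[13] deliver 4→0 → ∅
[14] deliver 2→4 → ∅
[15] crash(1) → N1(✗part t1 [y])
[16] propose(0,'y') → N0(coor t3 [y])
[17] deliver 0→2 → N2(part t1 [y])
[18] deliver 2→0 → ∅
[19] deliver 0→1 → ∅
[20] deliver 1→0 → ∅
[21] deliver 0→3 → N3(part t1 [y])
[22] deliver 3→0 → ∅
[23] propose(0,'w') → N0(coor t4 [y])
[24] deliver 0→1 → ∅
[25] timeout(0) → N0(coor t5 [y])
[26] recover(1) → N1(part t1 [y])
[27] propose(0,'z') → N0(coor t6 [y])
[28] deliver 0→4 → N4(part t2 [y])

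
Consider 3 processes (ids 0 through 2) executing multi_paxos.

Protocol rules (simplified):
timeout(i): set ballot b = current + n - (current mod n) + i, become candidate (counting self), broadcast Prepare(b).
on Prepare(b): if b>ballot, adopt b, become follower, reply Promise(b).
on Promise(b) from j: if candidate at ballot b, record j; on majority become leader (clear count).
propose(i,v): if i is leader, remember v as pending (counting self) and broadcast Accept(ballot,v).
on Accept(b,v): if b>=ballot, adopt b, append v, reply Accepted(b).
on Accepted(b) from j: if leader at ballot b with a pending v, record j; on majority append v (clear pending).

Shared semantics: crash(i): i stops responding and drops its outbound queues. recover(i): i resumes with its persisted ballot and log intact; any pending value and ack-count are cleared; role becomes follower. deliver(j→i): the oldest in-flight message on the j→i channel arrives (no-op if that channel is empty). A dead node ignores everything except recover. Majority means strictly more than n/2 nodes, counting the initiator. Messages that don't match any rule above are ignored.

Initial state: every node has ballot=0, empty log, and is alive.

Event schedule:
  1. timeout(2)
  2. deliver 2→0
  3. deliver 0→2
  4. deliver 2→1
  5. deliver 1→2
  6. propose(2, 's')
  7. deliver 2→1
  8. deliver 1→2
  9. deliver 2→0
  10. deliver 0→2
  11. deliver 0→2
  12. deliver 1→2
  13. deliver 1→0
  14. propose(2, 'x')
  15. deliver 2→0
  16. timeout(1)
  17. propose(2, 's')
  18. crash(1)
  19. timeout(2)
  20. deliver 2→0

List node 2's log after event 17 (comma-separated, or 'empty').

e1 timeout(2): 2[cand,b=5,-]
e2 deliver 2→0: 0[foll,b=5,-]
e3 deliver 0→2: 2[lead,b=5,-]
e4 deliver 2→1: 1[foll,b=5,-]
e5 deliver 1→2: ·
e6 propose(2,'s'): ·
e7 deliver 2→1: 1[foll,b=5,s]
e8 deliver 1→2: 2[lead,b=5,s]
e9 deliver 2→0: 0[foll,b=5,s]
e10 deliver 0→2: ·
e11 deliver 0→2: ·
e12 deliver 1→2: ·
e13 deliver 1→0: ·
e14 propose(2,'x'): ·
e15 deliver 2→0: 0[foll,b=5,s,x]
e16 timeout(1): 1[cand,b=7,s]
e17 propose(2,'s'): ·

s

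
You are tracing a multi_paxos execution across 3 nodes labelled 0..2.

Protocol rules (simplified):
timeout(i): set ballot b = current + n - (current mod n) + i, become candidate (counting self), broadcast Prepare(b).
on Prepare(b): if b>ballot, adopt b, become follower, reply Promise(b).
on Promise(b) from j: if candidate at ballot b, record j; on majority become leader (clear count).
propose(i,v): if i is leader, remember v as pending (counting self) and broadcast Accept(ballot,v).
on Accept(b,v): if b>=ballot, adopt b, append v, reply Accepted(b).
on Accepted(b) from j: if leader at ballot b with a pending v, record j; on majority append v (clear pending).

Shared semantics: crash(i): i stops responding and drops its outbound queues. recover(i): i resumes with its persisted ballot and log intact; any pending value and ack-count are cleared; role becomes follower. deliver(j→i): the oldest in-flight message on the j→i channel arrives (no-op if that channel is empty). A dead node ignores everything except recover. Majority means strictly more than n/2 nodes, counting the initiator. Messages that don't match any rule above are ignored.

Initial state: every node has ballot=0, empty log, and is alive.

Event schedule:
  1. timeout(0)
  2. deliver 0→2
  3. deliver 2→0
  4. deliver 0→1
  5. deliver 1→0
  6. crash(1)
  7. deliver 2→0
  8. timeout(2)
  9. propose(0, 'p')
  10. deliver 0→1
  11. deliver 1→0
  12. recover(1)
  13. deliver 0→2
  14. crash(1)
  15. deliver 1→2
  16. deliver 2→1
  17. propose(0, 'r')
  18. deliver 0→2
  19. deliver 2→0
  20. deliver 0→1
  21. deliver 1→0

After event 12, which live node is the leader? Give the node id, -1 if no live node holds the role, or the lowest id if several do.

e1 timeout(0): 0[cand,b=3,-]
e2 deliver 0→2: 2[foll,b=3,-]
e3 deliver 2→0: 0[lead,b=3,-]
e4 deliver 0→1: 1[foll,b=3,-]
e5 deliver 1→0: ·
e6 crash(1): 1[✗foll,b=3,-]
e7 deliver 2→0: ·
e8 timeout(2): 2[cand,b=8,-]
e9 propose(0,'p'): ·
e10 deliver 0→1: ·
e11 deliver 1→0: ·
e12 recover(1): 1[foll,b=3,-]

0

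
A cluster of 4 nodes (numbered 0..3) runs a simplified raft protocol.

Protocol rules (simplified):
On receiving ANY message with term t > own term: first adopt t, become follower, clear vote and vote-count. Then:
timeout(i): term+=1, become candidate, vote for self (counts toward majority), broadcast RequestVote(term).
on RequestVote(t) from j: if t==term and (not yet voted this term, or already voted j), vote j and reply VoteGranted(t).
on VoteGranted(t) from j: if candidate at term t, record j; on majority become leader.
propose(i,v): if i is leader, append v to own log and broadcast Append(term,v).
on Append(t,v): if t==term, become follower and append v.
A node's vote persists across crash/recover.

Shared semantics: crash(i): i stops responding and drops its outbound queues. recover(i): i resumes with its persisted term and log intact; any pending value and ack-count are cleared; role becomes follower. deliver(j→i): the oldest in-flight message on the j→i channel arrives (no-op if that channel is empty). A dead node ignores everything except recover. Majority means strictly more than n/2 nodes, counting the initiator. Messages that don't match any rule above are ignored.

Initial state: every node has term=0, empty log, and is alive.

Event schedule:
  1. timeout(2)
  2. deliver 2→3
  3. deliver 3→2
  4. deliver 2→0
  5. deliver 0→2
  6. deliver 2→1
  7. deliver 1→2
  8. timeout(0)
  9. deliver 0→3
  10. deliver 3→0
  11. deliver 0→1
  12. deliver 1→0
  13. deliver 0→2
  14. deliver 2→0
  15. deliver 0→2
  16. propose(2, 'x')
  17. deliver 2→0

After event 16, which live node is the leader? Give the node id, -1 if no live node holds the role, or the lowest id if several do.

e1 timeout(2): 2[cand,t=1,-]
e2 deliver 2→3: 3[foll,t=1,-]
e3 deliver 3→2: ·
e4 deliver 2→0: 0[foll,t=1,-]
e5 deliver 0→2: 2[lead,t=1,-]
e6 deliver 2→1: 1[foll,t=1,-]
e7 deliver 1→2: ·
e8 timeout(0): 0[cand,t=2,-]
e9 deliver 0→3: 3[foll,t=2,-]
e10 deliver 3→0: ·
e11 deliver 0→1: 1[foll,t=2,-]
e12 deliver 1→0: 0[lead,t=2,-]
e13 deliver 0→2: 2[foll,t=2,-]
e14 deliver 2→0: ·
e15 deliver 0→2: ·
e16 propose(2,'x'): ·

0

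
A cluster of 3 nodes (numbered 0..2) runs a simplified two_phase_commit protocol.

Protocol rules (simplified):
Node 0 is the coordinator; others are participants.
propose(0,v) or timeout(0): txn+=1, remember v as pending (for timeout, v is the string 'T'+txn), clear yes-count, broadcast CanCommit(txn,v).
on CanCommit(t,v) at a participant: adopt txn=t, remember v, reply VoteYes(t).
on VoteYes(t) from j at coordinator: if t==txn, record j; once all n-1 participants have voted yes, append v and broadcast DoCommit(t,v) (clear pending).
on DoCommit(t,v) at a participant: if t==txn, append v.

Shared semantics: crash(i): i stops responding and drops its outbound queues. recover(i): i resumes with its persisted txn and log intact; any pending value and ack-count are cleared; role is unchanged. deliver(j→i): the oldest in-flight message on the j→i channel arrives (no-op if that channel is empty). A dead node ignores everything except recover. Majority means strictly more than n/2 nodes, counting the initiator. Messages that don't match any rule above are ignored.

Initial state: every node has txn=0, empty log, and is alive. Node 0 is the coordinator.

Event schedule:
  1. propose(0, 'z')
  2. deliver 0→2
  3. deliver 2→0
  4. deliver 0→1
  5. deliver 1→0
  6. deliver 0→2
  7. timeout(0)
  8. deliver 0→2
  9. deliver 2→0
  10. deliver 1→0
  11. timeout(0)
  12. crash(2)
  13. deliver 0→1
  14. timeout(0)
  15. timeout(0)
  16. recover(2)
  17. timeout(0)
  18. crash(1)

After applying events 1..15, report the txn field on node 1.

1

e1 propose(0,'z'): 0[coor,t=1,-]
e2 deliver 0→2: 2[part,t=1,-]
e3 deliver 2→0: ·
e4 deliver 0→1: 1[part,t=1,-]
e5 deliver 1→0: 0[coor,t=1,z]
e6 deliver 0→2: 2[part,t=1,z]
e7 timeout(0): 0[coor,t=2,z]
e8 deliver 0→2: 2[part,t=2,z]
e9 deliver 2→0: ·
e10 deliver 1→0: ·
e11 timeout(0): 0[coor,t=3,z]
e12 crash(2): 2[✗part,t=2,z]
e13 deliver 0→1: 1[part,t=1,z]
e14 timeout(0): 0[coor,t=4,z]
e15 timeout(0): 0[coor,t=5,z]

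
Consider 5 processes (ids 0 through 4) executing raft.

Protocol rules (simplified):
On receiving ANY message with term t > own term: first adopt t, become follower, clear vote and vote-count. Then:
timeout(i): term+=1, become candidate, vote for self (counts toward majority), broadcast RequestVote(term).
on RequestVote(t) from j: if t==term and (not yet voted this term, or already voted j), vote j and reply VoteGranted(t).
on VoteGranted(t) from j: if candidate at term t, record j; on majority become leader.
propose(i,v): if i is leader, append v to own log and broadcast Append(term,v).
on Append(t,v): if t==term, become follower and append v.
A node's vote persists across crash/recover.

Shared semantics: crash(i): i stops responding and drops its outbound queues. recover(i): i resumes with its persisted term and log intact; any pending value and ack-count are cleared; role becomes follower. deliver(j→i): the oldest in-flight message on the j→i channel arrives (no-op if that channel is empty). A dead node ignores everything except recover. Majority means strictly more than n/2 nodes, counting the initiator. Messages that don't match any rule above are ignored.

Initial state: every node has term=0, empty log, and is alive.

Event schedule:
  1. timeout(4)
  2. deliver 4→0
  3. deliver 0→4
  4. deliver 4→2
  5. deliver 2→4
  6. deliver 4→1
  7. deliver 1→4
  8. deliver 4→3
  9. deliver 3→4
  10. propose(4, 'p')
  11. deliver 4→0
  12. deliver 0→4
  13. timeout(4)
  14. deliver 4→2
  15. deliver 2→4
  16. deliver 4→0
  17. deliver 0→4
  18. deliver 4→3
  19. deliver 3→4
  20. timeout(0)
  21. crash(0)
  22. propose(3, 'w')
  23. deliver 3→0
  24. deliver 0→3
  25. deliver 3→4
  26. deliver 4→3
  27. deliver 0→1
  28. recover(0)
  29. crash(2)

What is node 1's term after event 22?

1. timeout(4):  <4:cand t1 ->
2. deliver 4→0:  <0:foll t1 ->
3. deliver 0→4:  nop
4. deliver 4→2:  <2:foll t1 ->
5. deliver 2→4:  <4:lead t1 ->
6. deliver 4→1:  <1:foll t1 ->
7. deliver 1→4:  nop
8. deliver 4→3:  <3:foll t1 ->
9. deliver 3→4:  nop
10. propose(4,'p'):  <4:lead t1 p>
11. deliver 4→0:  <0:foll t1 p>
12. deliver 0→4:  nop
13. timeout(4):  <4:cand t2 p>
14. deliver 4→2:  <2:foll t1 p>
15. deliver 2→4:  nop
16. deliver 4→0:  <0:foll t2 p>
17. deliver 0→4:  nop
18. deliver 4→3:  <3:foll t1 p>
19. deliver 3→4:  nop
20. timeout(0):  <0:cand t3 p>
21. crash(0):  <0:✗cand t3 p>
22. propose(3,'w'):  nop

1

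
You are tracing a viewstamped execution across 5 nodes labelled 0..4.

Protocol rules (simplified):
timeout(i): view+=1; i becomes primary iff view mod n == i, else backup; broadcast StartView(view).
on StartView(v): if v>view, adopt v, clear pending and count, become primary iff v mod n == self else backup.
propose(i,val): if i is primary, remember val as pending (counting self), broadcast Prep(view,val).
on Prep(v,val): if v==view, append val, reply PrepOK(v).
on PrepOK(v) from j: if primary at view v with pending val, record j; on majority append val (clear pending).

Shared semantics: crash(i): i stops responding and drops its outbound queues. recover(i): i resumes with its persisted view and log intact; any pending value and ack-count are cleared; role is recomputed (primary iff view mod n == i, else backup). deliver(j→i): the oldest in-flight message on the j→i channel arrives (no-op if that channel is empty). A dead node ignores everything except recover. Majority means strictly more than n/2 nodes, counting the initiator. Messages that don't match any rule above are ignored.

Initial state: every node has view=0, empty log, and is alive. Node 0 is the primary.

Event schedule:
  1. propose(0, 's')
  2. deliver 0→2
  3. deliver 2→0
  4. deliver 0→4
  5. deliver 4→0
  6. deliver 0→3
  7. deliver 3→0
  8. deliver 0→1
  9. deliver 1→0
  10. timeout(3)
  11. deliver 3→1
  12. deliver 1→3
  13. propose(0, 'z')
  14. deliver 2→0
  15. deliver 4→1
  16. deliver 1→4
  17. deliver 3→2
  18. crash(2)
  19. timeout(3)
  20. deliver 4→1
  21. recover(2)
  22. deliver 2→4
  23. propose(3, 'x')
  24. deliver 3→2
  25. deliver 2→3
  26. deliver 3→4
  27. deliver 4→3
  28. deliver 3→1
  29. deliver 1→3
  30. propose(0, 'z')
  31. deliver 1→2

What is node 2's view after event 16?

0

1. propose(0,'s'):  nop
2. deliver 0→2:  <2:back v0 s>
3. deliver 2→0:  nop
4. deliver 0→4:  <4:back v0 s>
5. deliver 4→0:  <0:prim v0 s>
6. deliver 0→3:  <3:back v0 s>
7. deliver 3→0:  nop
8. deliver 0→1:  <1:back v0 s>
9. deliver 1→0:  nop
10. timeout(3):  <3:back v1 s>
11. deliver 3→1:  <1:prim v1 s>
12. deliver 1→3:  nop
13. propose(0,'z'):  nop
14. deliver 2→0:  nop
15. deliver 4→1:  nop
16. deliver 1→4:  nop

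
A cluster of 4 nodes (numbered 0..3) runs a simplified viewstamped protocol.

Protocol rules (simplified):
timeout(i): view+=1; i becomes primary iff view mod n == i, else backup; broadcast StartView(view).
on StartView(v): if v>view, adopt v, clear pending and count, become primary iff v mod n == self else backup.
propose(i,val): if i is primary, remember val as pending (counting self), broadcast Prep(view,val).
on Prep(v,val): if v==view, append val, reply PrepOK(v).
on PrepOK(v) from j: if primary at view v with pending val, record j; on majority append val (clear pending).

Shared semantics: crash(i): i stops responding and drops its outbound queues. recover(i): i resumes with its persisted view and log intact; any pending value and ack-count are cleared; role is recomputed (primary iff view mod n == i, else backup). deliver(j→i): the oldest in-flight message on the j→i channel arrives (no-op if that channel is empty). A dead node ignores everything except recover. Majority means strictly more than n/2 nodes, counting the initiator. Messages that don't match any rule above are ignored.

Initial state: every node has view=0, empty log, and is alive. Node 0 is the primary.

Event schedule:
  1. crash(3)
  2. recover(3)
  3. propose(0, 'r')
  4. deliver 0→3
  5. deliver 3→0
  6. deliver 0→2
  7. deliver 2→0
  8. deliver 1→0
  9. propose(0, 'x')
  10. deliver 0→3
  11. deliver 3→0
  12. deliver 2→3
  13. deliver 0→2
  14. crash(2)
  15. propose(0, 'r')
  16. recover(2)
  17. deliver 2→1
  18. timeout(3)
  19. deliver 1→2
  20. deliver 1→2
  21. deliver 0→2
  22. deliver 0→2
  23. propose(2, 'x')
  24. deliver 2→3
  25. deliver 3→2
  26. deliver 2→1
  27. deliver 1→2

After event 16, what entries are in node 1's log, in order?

[1] crash(3) → N3(✗back v0 [-])
[2] recover(3) → N3(back v0 [-])
[3] propose(0,'r') → ∅
[4] deliver 0→3 → N3(back v0 [r])
[5] deliver 3→0 → ∅
[6] deliver 0→2 → N2(back v0 [r])
[7] deliver 2→0 → N0(prim v0 [r])
[8] deliver 1→0 → ∅
[9] propose(0,'x') → ∅
[10] deliver 0→3 → N3(back v0 [r,x])
[11] deliver 3→0 → ∅
[12] deliver 2→3 → ∅
[13] deliver 0→2 → N2(back v0 [r,x])
[14] crash(2) → N2(✗back v0 [r,x])
[15] propose(0,'r') → ∅
[16] recover(2) → N2(back v0 [r,x])

empty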